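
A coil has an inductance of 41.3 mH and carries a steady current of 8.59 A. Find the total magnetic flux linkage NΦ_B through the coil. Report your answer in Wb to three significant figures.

NΦ_B ≈ 0.355 Wb

From L = NΦ_B/I, the flux linkage is NΦ_B = LI.
NΦ_B = (4.130×10^-2 H)(8.59 A) = 0.3548 Wb.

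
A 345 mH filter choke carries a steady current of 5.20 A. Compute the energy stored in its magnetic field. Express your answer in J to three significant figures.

Stored magnetic energy: U = ½LI².
U = ½(0.345 H)(5.20 A)² = 4.664 J.

U ≈ 4.66 J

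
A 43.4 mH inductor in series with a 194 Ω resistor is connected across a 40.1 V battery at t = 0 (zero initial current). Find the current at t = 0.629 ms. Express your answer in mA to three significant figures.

I ≈ 194 mA

τ = L/R = 4.340×10^-2/194 = 2.237×10^-4 s; final current I_∞ = ε/R = 40.1/194 = 0.2067 A.
I(t) = I_∞(1 − e^(−t/τ)) with t/τ = 2.812.
I = (0.2067)(1 − e^(−2.812)) = 0.1943 A.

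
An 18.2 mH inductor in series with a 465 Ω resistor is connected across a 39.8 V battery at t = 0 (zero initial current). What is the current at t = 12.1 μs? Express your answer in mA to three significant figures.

τ = L/R = 1.820×10^-2/465 = 3.914×10^-5 s; final current I_∞ = ε/R = 39.8/465 = 8.559×10^-2 A.
I(t) = I_∞(1 − e^(−t/τ)) with t/τ = 0.309.
I = (8.559×10^-2)(1 − e^(−0.309)) = 2.276×10^-2 A.

I ≈ 22.8 mA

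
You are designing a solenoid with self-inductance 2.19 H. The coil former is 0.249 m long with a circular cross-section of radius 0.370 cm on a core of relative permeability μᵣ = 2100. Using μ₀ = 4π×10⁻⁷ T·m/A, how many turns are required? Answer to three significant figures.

A = πr² = π(3.700×10^-3 m)² = 4.301×10^-5 m².
From L = μ₀μᵣN²A/ℓ, N = √(Lℓ / (μ₀μᵣA)).
N = √[(2.19)(0.249) / ((4π×10⁻⁷)(2100)×4.301×10^-5)] = √(4.8046×10^6) ≈ 2191.9.

N ≈ 2190 turns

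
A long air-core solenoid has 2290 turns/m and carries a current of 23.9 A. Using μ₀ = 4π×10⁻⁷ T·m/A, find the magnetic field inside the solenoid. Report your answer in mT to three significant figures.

B ≈ 68.8 mT

Inside a long solenoid, B = μ₀nI.
B = (4π×10⁻⁷)(2.290×10^3 m⁻¹)(23.9 A) = 6.878×10^-2 T.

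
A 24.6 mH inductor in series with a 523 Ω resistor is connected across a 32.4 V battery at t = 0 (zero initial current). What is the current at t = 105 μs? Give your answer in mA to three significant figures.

I ≈ 55.3 mA

τ = L/R = 2.460×10^-2/523 = 4.704×10^-5 s; final current I_∞ = ε/R = 32.4/523 = 6.195×10^-2 A.
I(t) = I_∞(1 − e^(−t/τ)) with t/τ = 2.232.
I = (6.195×10^-2)(1 − e^(−2.232)) = 5.530×10^-2 A.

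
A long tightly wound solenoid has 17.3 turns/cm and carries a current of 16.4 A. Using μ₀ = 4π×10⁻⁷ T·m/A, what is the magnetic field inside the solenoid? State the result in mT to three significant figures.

B ≈ 35.7 mT

Inside a long solenoid, B = μ₀nI.
B = (4π×10⁻⁷)(1.730×10^3 m⁻¹)(16.4 A) = 3.565×10^-2 T.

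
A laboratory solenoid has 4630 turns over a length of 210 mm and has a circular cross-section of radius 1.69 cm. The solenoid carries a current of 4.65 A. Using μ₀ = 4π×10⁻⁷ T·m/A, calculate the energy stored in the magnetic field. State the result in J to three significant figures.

U ≈ 1.24 J

A = πr² = π(1.690×10^-2 m)² = 8.973×10^-4 m².
L = μ₀N²A/ℓ = (4π×10⁻⁷)(4630)²(8.973×10^-4)/(0.21) = 0.1151 H.
U = ½LI² = ½(0.1151)(4.65)² = 1.244 J.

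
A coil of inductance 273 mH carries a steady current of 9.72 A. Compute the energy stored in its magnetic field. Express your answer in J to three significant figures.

U ≈ 12.9 J

Stored magnetic energy: U = ½LI².
U = ½(0.273 H)(9.72 A)² = 12.9 J.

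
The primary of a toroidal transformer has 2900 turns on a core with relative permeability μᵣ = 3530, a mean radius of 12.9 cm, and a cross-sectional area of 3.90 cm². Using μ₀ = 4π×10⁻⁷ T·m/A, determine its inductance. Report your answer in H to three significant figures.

L ≈ 18.0 H

For a thin toroid, L = μ₀μᵣN²A/(2πR).
L = (4π×10⁻⁷)(3530)(2900)²(3.900×10^-4) / (2π×0.129 m) = 17.95 H.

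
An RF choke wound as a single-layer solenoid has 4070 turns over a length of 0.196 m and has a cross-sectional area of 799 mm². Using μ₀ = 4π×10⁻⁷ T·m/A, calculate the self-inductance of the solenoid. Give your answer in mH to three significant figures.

A = 799 mm² = 7.990×10^-4 m².
For a long solenoid, L = μ₀N²A/ℓ.
L = (4π×10⁻⁷)(4070)²(7.990×10^-4)/(0.196 m) = 8.486×10^-2 H.

L ≈ 84.9 mH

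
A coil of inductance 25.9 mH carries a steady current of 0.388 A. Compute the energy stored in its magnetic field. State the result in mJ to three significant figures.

U ≈ 1.95 mJ

Stored magnetic energy: U = ½LI².
U = ½(2.590×10^-2 H)(0.388 A)² = 1.950×10^-3 J.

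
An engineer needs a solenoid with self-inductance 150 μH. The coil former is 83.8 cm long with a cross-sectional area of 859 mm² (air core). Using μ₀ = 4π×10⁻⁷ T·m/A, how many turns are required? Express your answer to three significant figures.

A = 859 mm² = 8.590×10^-4 m².
From L = μ₀N²A/ℓ, N = √(Lℓ / (μ₀A)).
N = √[(1.500×10^-4)(0.838) / ((4π×10⁻⁷)×8.590×10^-4)] = √(1.164×10^5) ≈ 341.2.

N ≈ 341 turns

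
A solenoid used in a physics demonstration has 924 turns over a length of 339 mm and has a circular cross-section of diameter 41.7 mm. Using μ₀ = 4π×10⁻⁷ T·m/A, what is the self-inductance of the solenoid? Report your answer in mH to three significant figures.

L ≈ 4.32 mH

A = π(d/2)² = π(2.085×10^-2 m)² = 1.366×10^-3 m².
For a long solenoid, L = μ₀N²A/ℓ.
L = (4π×10⁻⁷)(924)²(1.366×10^-3)/(0.339 m) = 4.322×10^-3 H.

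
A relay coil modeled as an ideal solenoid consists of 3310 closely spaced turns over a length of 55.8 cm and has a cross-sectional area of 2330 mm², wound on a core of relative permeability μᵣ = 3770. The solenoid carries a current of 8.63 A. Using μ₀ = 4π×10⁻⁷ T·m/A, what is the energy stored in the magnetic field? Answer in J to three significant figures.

A = 2330 mm² = 2.330×10^-3 m².
L = μ₀μᵣN²A/ℓ = (4π×10⁻⁷)(3770)(3310)²(2.330×10^-3)/(0.558) = 216.7 H.
U = ½LI² = ½(216.7)(8.63)² = 8.071×10^3 J.

U ≈ 8070 J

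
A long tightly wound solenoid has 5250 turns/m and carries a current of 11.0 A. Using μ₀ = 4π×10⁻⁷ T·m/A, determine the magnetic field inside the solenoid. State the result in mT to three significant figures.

Inside a long solenoid, B = μ₀nI.
B = (4π×10⁻⁷)(5.250×10^3 m⁻¹)(11.0 A) = 7.257×10^-2 T.

B ≈ 72.6 mT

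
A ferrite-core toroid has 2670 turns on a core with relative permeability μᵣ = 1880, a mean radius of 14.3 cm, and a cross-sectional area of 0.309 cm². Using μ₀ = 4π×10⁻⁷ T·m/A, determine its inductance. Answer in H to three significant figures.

For a thin toroid, L = μ₀μᵣN²A/(2πR).
L = (4π×10⁻⁷)(1880)(2670)²(3.090×10^-5) / (2π×0.143 m) = 0.5792 H.

L ≈ 0.579 H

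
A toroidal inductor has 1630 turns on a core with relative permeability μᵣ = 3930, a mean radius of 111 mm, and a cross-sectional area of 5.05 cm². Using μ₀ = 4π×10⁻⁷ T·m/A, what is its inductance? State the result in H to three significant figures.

L ≈ 9.50 H

For a thin toroid, L = μ₀μᵣN²A/(2πR).
L = (4π×10⁻⁷)(3930)(1630)²(5.050×10^-4) / (2π×0.111 m) = 9.501 H.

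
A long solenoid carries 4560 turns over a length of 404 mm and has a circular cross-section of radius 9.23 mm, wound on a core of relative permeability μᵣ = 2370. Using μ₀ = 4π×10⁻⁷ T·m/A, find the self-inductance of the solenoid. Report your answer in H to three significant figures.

A = πr² = π(9.230×10^-3 m)² = 2.676×10^-4 m².
For a long solenoid, L = μ₀μᵣN²A/ℓ.
L = (4π×10⁻⁷)(2370)(4560)²(2.676×10^-4)/(0.404 m) = 41.03 H.

L ≈ 41.0 H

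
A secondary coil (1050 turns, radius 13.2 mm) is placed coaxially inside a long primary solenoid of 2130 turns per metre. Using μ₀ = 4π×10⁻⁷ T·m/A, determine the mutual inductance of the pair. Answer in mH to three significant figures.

M ≈ 1.54 mH

The outer solenoid produces a uniform field B₁ = μ₀n₁I₁ across the inner coil,
so the flux linkage is N₂Φ = N₂B₁A₂ = μ₀n₁N₂A₂·I₁, giving M = μ₀n₁N₂A₂.
A₂ = πr² = π(1.320×10^-2 m)² = 5.474×10^-4 m².
M = (4π×10⁻⁷)(2130)(1050)(5.474×10^-4) = 1.538×10^-3 H.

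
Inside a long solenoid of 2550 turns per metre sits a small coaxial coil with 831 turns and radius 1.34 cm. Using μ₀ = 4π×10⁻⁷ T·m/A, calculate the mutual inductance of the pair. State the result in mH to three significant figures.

M ≈ 1.50 mH

The outer solenoid produces a uniform field B₁ = μ₀n₁I₁ across the inner coil,
so the flux linkage is N₂Φ = N₂B₁A₂ = μ₀n₁N₂A₂·I₁, giving M = μ₀n₁N₂A₂.
A₂ = πr² = π(1.340×10^-2 m)² = 5.641×10^-4 m².
M = (4π×10⁻⁷)(2550)(831)(5.641×10^-4) = 1.502×10^-3 H.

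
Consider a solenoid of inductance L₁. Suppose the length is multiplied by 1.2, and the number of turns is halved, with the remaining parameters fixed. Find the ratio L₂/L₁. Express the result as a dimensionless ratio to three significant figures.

L₂/L₁ = 0.208

For a solenoid, L ∝ μᵣN²A/ℓ.
L₂/L₁ = (1.2)^-1 × (0.5)^2 = 0.208.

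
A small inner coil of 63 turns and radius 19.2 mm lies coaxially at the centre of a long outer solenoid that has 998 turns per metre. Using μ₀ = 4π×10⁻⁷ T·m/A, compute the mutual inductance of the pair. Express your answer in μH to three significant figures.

M ≈ 91.5 μH

The outer solenoid produces a uniform field B₁ = μ₀n₁I₁ across the inner coil,
so the flux linkage is N₂Φ = N₂B₁A₂ = μ₀n₁N₂A₂·I₁, giving M = μ₀n₁N₂A₂.
A₂ = πr² = π(1.920×10^-2 m)² = 1.158×10^-3 m².
M = (4π×10⁻⁷)(998)(63)(1.158×10^-3) = 9.150×10^-5 H.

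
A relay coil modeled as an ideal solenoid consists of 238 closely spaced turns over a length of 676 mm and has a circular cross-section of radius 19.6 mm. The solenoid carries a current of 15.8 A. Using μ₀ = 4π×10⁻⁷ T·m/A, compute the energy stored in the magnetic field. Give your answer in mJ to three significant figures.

U ≈ 15.9 mJ

A = πr² = π(1.960×10^-2 m)² = 1.207×10^-3 m².
L = μ₀N²A/ℓ = (4π×10⁻⁷)(238)²(1.207×10^-3)/(0.676) = 1.271×10^-4 H.
U = ½LI² = ½(1.271×10^-4)(15.8)² = 1.586×10^-2 J.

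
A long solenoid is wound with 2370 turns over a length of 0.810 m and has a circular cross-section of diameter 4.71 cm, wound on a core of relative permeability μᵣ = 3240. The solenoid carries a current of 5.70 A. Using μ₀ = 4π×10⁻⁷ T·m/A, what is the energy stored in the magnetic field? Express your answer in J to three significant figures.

U ≈ 799 J

A = π(d/2)² = π(2.355×10^-2 m)² = 1.742×10^-3 m².
L = μ₀μᵣN²A/ℓ = (4π×10⁻⁷)(3240)(2370)²(1.742×10^-3)/(0.81) = 49.19 H.
U = ½LI² = ½(49.19)(5.70)² = 799.1 J.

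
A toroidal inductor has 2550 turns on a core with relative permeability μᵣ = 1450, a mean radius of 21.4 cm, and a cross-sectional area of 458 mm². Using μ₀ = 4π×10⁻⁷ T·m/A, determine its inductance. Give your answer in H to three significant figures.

For a thin toroid, L = μ₀μᵣN²A/(2πR).
L = (4π×10⁻⁷)(1450)(2550)²(4.580×10^-4) / (2π×0.214 m) = 4.036 H.

L ≈ 4.04 H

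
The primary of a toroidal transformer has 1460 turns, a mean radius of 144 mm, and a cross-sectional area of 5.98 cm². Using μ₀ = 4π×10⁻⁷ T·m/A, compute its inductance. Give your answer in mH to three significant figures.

For a thin toroid, L = μ₀N²A/(2πR).
L = (4π×10⁻⁷)(1460)²(5.980×10^-4) / (2π×0.144 m) = 1.770×10^-3 H.

L ≈ 1.77 mH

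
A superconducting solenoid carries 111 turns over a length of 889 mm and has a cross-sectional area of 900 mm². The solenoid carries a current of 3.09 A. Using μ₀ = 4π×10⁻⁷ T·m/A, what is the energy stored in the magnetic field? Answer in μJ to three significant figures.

U ≈ 74.8 μJ

A = 900 mm² = 9.000×10^-4 m².
L = μ₀N²A/ℓ = (4π×10⁻⁷)(111)²(9.000×10^-4)/(0.889) = 1.567×10^-5 H.
U = ½LI² = ½(1.567×10^-5)(3.09)² = 7.483×10^-5 J.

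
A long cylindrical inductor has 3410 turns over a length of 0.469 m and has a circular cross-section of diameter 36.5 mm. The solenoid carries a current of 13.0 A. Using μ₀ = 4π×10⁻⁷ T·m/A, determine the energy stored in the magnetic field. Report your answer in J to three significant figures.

U ≈ 2.75 J

A = π(d/2)² = π(1.825×10^-2 m)² = 1.046×10^-3 m².
L = μ₀N²A/ℓ = (4π×10⁻⁷)(3410)²(1.046×10^-3)/(0.469) = 3.260×10^-2 H.
U = ½LI² = ½(3.260×10^-2)(13.0)² = 2.7547 J.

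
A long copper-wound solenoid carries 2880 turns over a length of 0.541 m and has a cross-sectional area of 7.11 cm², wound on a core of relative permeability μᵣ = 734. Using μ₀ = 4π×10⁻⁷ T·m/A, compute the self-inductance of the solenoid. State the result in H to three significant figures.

A = 7.11 cm² = 7.110×10^-4 m².
For a long solenoid, L = μ₀μᵣN²A/ℓ.
L = (4π×10⁻⁷)(734)(2880)²(7.110×10^-4)/(0.541 m) = 10.05 H.

L ≈ 10.1 H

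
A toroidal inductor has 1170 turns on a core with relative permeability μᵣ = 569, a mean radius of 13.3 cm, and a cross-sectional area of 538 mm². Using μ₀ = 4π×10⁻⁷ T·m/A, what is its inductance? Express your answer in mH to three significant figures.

L ≈ 630 mH

For a thin toroid, L = μ₀μᵣN²A/(2πR).
L = (4π×10⁻⁷)(569)(1170)²(5.380×10^-4) / (2π×0.133 m) = 0.6302 H.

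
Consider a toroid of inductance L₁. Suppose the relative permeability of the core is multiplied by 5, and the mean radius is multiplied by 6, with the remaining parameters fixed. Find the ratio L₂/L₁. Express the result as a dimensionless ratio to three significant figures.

L₂/L₁ = 0.833

For a toroid, L ∝ μᵣN²A/R.
L₂/L₁ = (5) × (6)^-1 = 0.833.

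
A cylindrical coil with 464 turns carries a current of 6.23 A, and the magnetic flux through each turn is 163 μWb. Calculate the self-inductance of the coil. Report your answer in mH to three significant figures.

L ≈ 12.1 mH

Self-inductance is defined by L = NΦ_B/I (flux linkage over current).
L = (464)(1.630×10^-4 Wb)/(6.23 A) = 1.214×10^-2 H.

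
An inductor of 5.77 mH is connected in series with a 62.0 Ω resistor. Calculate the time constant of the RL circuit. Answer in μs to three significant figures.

τ = L/R = (5.770×10^-3 H)/(62.0 Ω) = 9.306×10^-5 s.

τ ≈ 93.1 μs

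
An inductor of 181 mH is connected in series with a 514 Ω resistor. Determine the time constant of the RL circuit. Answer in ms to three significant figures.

τ = L/R = (0.181 H)/(514 Ω) = 3.521×10^-4 s.

τ ≈ 0.352 ms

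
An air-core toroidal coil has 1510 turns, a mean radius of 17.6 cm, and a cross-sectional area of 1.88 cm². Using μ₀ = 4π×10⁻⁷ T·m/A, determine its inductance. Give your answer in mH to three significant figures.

For a thin toroid, L = μ₀N²A/(2πR).
L = (4π×10⁻⁷)(1510)²(1.880×10^-4) / (2π×0.176 m) = 4.871×10^-4 H.

L ≈ 0.487 mH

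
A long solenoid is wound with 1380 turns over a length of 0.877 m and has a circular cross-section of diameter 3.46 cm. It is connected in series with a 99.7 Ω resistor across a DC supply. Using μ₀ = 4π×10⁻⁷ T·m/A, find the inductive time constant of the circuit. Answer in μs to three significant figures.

τ ≈ 25.7 μs

A = π(d/2)² = π(1.730×10^-2 m)² = 9.402×10^-4 m².
L = μ₀N²A/ℓ = (4π×10⁻⁷)(1380)²(9.402×10^-4)/(0.877) = 2.566×10^-3 H.
τ = L/R = (2.566×10^-3)/(99.7) = 2.573×10^-5 s.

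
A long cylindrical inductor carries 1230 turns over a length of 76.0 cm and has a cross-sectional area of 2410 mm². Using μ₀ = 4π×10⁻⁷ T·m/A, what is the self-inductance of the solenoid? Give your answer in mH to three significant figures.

L ≈ 6.03 mH

A = 2410 mm² = 2.410×10^-3 m².
For a long solenoid, L = μ₀N²A/ℓ.
L = (4π×10⁻⁷)(1230)²(2.410×10^-3)/(0.76 m) = 6.029×10^-3 H.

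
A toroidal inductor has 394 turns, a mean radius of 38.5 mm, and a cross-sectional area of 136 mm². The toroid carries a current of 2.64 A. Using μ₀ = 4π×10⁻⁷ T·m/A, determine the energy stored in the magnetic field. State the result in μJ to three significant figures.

L = μ₀N²A/(2πR) = (4π×10⁻⁷)(394)²(1.360×10^-4)/(2π×3.850×10^-2) = 1.097×10^-4 H.
U = ½LI² = ½(1.097×10^-4)(2.64)² = 3.822×10^-4 J.

U ≈ 382 μJ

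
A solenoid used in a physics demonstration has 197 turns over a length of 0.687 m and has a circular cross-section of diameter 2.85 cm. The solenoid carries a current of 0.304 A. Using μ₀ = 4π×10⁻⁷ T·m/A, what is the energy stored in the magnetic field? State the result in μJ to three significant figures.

A = π(d/2)² = π(1.425×10^-2 m)² = 6.379×10^-4 m².
L = μ₀N²A/ℓ = (4π×10⁻⁷)(197)²(6.379×10^-4)/(0.687) = 4.529×10^-5 H.
U = ½LI² = ½(4.529×10^-5)(0.304)² = 2.093×10^-6 J.

U ≈ 2.09 μJ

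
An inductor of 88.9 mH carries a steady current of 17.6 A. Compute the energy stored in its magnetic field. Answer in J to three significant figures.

U ≈ 13.8 J

Stored magnetic energy: U = ½LI².
U = ½(8.890×10^-2 H)(17.6 A)² = 13.77 J.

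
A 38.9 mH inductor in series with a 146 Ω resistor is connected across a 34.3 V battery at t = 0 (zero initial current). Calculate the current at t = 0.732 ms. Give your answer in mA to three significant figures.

I ≈ 220 mA

τ = L/R = 3.890×10^-2/146 = 2.664×10^-4 s; final current I_∞ = ε/R = 34.3/146 = 0.2349 A.
I(t) = I_∞(1 − e^(−t/τ)) with t/τ = 2.747.
I = (0.2349)(1 − e^(−2.747)) = 0.2199 A.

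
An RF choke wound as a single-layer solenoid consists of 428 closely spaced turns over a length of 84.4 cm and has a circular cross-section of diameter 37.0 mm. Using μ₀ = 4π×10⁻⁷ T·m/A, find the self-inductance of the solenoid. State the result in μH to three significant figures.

L ≈ 293 μH

A = π(d/2)² = π(1.850×10^-2 m)² = 1.075×10^-3 m².
For a long solenoid, L = μ₀N²A/ℓ.
L = (4π×10⁻⁷)(428)²(1.075×10^-3)/(0.844 m) = 2.933×10^-4 H.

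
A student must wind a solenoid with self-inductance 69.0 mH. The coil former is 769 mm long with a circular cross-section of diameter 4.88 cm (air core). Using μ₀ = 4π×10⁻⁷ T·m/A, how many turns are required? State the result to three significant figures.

N ≈ 4750 turns

A = π(d/2)² = π(2.440×10^-2 m)² = 1.870×10^-3 m².
From L = μ₀N²A/ℓ, N = √(Lℓ / (μ₀A)).
N = √[(6.900×10^-2)(0.769) / ((4π×10⁻⁷)×1.870×10^-3)] = √(2.258×10^7) ≈ 4751.4.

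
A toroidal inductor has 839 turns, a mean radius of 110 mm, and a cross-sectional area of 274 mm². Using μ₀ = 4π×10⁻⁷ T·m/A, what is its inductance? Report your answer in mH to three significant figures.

L ≈ 0.351 mH

For a thin toroid, L = μ₀N²A/(2πR).
L = (4π×10⁻⁷)(839)²(2.740×10^-4) / (2π×0.11 m) = 3.507×10^-4 H.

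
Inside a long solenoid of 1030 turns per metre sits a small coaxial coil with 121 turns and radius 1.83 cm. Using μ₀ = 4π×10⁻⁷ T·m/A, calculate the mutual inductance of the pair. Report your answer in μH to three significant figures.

The outer solenoid produces a uniform field B₁ = μ₀n₁I₁ across the inner coil,
so the flux linkage is N₂Φ = N₂B₁A₂ = μ₀n₁N₂A₂·I₁, giving M = μ₀n₁N₂A₂.
A₂ = πr² = π(1.830×10^-2 m)² = 1.052×10^-3 m².
M = (4π×10⁻⁷)(1030)(121)(1.052×10^-3) = 1.648×10^-4 H.

M ≈ 165 μH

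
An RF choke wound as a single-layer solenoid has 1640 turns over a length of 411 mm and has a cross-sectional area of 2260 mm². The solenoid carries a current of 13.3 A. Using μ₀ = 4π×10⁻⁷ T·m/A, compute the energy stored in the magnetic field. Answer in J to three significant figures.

A = 2260 mm² = 2.260×10^-3 m².
L = μ₀N²A/ℓ = (4π×10⁻⁷)(1640)²(2.260×10^-3)/(0.411) = 1.859×10^-2 H.
U = ½LI² = ½(1.859×10^-2)(13.3)² = 1.644 J.

U ≈ 1.64 J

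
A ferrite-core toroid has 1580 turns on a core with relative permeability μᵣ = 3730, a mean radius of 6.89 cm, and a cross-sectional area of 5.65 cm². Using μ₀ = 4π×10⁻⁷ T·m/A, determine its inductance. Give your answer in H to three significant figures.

L ≈ 15.3 H

For a thin toroid, L = μ₀μᵣN²A/(2πR).
L = (4π×10⁻⁷)(3730)(1580)²(5.650×10^-4) / (2π×6.890×10^-2 m) = 15.27 H.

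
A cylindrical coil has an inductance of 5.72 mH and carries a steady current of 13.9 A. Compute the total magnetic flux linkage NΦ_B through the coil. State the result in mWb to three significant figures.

NΦ_B ≈ 79.5 mWb

From L = NΦ_B/I, the flux linkage is NΦ_B = LI.
NΦ_B = (5.720×10^-3 H)(13.9 A) = 7.951×10^-2 Wb.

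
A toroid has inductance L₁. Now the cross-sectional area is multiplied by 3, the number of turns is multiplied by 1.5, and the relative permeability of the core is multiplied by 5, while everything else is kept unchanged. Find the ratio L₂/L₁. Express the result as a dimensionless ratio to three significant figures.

L₂/L₁ = 33.8

For a toroid, L ∝ μᵣN²A/R.
L₂/L₁ = (3) × (1.5)^2 × (5) = 33.8.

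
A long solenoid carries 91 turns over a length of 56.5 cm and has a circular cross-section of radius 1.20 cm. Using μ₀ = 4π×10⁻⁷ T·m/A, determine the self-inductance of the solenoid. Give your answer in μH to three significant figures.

L ≈ 8.33 μH

A = πr² = π(1.200×10^-2 m)² = 4.524×10^-4 m².
For a long solenoid, L = μ₀N²A/ℓ.
L = (4π×10⁻⁷)(91)²(4.524×10^-4)/(0.565 m) = 8.332×10^-6 H.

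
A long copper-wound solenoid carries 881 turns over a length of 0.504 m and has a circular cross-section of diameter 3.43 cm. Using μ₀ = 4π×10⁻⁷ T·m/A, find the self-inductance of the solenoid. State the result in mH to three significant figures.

L ≈ 1.79 mH

A = π(d/2)² = π(1.715×10^-2 m)² = 9.240×10^-4 m².
For a long solenoid, L = μ₀N²A/ℓ.
L = (4π×10⁻⁷)(881)²(9.240×10^-4)/(0.504 m) = 1.788×10^-3 H.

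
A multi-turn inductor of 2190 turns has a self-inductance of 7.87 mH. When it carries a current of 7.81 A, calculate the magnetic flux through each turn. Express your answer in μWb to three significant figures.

Φ_B ≈ 28.1 μWb

From L = NΦ_B/I, the flux per turn is Φ_B = LI/N.
Φ_B = (7.870×10^-3 H)(7.81 A)/2190 = 2.807×10^-5 Wb.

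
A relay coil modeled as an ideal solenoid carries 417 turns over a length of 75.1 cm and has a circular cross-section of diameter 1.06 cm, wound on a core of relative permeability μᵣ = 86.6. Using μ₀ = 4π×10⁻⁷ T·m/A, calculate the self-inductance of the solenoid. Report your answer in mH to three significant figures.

A = π(d/2)² = π(5.300×10^-3 m)² = 8.8247×10^-5 m².
For a long solenoid, L = μ₀μᵣN²A/ℓ.
L = (4π×10⁻⁷)(86.6)(417)²(8.8247×10^-5)/(0.751 m) = 2.224×10^-3 H.

L ≈ 2.22 mH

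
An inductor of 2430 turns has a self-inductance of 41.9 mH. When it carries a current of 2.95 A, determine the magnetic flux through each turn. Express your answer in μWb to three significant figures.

Φ_B ≈ 50.9 μWb

From L = NΦ_B/I, the flux per turn is Φ_B = LI/N.
Φ_B = (4.190×10^-2 H)(2.95 A)/2430 = 5.087×10^-5 Wb.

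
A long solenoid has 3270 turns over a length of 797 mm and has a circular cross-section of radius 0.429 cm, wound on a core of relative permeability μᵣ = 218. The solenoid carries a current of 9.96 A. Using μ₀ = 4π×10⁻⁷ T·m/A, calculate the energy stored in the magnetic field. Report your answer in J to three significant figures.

U ≈ 10.5 J

A = πr² = π(4.290×10^-3 m)² = 5.782×10^-5 m².
L = μ₀μᵣN²A/ℓ = (4π×10⁻⁷)(218)(3270)²(5.782×10^-5)/(0.797) = 0.2125 H.
U = ½LI² = ½(0.2125)(9.96)² = 10.54 J.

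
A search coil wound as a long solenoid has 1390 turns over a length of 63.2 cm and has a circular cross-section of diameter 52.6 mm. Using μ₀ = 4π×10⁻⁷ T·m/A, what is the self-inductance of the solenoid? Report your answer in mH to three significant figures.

A = π(d/2)² = π(2.630×10^-2 m)² = 2.173×10^-3 m².
For a long solenoid, L = μ₀N²A/ℓ.
L = (4π×10⁻⁷)(1390)²(2.173×10^-3)/(0.632 m) = 8.348×10^-3 H.

L ≈ 8.35 mH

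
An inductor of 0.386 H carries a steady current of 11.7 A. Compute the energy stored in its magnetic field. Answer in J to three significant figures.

U ≈ 26.4 J

Stored magnetic energy: U = ½LI².
U = ½(0.386 H)(11.7 A)² = 26.42 J.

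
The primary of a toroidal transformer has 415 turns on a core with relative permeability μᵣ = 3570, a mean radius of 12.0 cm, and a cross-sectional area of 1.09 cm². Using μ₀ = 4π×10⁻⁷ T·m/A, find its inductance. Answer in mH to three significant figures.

L ≈ 112 mH

For a thin toroid, L = μ₀μᵣN²A/(2πR).
L = (4π×10⁻⁷)(3570)(415)²(1.090×10^-4) / (2π×0.12 m) = 0.1117 H.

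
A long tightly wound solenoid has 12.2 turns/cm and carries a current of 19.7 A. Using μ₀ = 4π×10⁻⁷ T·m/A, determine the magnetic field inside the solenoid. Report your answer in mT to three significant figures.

B ≈ 30.2 mT

Inside a long solenoid, B = μ₀nI.
B = (4π×10⁻⁷)(1.220×10^3 m⁻¹)(19.7 A) = 3.020×10^-2 T.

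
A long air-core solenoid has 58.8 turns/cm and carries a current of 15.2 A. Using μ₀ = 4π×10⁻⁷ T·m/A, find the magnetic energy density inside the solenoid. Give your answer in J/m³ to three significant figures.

u ≈ 5020 J/m³

B = μ₀nI = (4π×10⁻⁷)(5.880×10^3)(15.2) = 0.1123 T.
u = B²/(2μ₀) = (0.1123)²/(2×4π×10⁻⁷) = 5.019×10^3 J/m³.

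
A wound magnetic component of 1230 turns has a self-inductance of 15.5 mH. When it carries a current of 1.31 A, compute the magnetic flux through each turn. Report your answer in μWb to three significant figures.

From L = NΦ_B/I, the flux per turn is Φ_B = LI/N.
Φ_B = (1.550×10^-2 H)(1.31 A)/1230 = 1.651×10^-5 Wb.

Φ_B ≈ 16.5 μWb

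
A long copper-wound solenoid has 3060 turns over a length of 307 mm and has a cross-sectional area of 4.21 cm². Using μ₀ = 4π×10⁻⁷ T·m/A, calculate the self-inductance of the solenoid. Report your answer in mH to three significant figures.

A = 4.21 cm² = 4.210×10^-4 m².
For a long solenoid, L = μ₀N²A/ℓ.
L = (4π×10⁻⁷)(3060)²(4.210×10^-4)/(0.307 m) = 1.614×10^-2 H.

L ≈ 16.1 mH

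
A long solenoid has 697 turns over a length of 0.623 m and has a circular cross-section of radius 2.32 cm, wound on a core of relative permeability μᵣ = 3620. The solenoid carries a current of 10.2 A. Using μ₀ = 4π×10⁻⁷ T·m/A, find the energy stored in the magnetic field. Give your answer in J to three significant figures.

U ≈ 312 J

A = πr² = π(2.320×10^-2 m)² = 1.691×10^-3 m².
L = μ₀μᵣN²A/ℓ = (4π×10⁻⁷)(3620)(697)²(1.691×10^-3)/(0.623) = 5.998 H.
U = ½LI² = ½(5.998)(10.2)² = 312 J.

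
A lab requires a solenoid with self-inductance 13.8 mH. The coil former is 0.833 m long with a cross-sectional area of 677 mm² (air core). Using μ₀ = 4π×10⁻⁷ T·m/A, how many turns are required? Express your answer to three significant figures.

A = 677 mm² = 6.770×10^-4 m².
From L = μ₀N²A/ℓ, N = √(Lℓ / (μ₀A)).
N = √[(1.380×10^-2)(0.833) / ((4π×10⁻⁷)×6.770×10^-4)] = √(1.351×10^7) ≈ 3675.9.

N ≈ 3680 turns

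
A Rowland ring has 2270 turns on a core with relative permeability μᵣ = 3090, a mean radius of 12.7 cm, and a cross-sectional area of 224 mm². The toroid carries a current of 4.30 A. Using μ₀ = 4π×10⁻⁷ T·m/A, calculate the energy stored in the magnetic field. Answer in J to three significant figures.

L = μ₀μᵣN²A/(2πR) = (4π×10⁻⁷)(3090)(2270)²(2.240×10^-4)/(2π×0.127) = 5.617 H.
U = ½LI² = ½(5.617)(4.30)² = 51.93 J.

U ≈ 51.9 J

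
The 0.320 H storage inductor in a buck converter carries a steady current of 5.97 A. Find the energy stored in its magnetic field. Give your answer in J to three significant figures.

Stored magnetic energy: U = ½LI².
U = ½(0.32 H)(5.97 A)² = 5.703 J.

U ≈ 5.70 J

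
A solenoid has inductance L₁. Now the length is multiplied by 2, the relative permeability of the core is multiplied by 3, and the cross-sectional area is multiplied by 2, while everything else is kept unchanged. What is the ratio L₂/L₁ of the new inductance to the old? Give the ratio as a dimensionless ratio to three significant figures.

For a solenoid, L ∝ μᵣN²A/ℓ.
L₂/L₁ = (2)^-1 × (3) × (2) = 3.00.

L₂/L₁ = 3.00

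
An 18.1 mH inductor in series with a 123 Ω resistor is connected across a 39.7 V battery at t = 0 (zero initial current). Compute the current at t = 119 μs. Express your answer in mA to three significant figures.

τ = L/R = 1.810×10^-2/123 = 1.472×10^-4 s; final current I_∞ = ε/R = 39.7/123 = 0.3228 A.
I(t) = I_∞(1 − e^(−t/τ)) with t/τ = 0.809.
I = (0.3228)(1 − e^(−0.809)) = 0.179 A.

I ≈ 179 mA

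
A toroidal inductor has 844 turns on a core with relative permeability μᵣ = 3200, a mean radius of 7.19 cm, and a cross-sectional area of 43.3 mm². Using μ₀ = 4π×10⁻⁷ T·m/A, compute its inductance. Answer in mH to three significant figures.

For a thin toroid, L = μ₀μᵣN²A/(2πR).
L = (4π×10⁻⁷)(3200)(844)²(4.330×10^-5) / (2π×7.190×10^-2 m) = 0.2746 H.

L ≈ 275 mH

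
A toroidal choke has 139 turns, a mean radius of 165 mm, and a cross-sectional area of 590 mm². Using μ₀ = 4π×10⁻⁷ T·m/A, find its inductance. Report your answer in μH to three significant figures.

For a thin toroid, L = μ₀N²A/(2πR).
L = (4π×10⁻⁷)(139)²(5.900×10^-4) / (2π×0.165 m) = 1.382×10^-5 H.

L ≈ 13.8 μH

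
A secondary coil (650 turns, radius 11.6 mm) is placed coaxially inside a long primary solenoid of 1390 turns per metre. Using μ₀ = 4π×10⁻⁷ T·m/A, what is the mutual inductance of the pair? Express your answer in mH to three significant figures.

M ≈ 0.480 mH

The outer solenoid produces a uniform field B₁ = μ₀n₁I₁ across the inner coil,
so the flux linkage is N₂Φ = N₂B₁A₂ = μ₀n₁N₂A₂·I₁, giving M = μ₀n₁N₂A₂.
A₂ = πr² = π(1.160×10^-2 m)² = 4.227×10^-4 m².
M = (4π×10⁻⁷)(1390)(650)(4.227×10^-4) = 4.800×10^-4 H.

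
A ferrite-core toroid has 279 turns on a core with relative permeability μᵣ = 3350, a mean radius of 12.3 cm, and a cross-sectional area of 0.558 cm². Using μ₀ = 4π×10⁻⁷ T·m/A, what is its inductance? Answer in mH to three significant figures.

L ≈ 23.7 mH

For a thin toroid, L = μ₀μᵣN²A/(2πR).
L = (4π×10⁻⁷)(3350)(279)²(5.580×10^-5) / (2π×0.123 m) = 2.366×10^-2 H.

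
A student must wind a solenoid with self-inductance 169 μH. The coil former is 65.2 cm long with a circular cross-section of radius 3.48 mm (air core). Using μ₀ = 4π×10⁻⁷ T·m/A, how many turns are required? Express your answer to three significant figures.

A = πr² = π(3.480×10^-3 m)² = 3.8046×10^-5 m².
From L = μ₀N²A/ℓ, N = √(Lℓ / (μ₀A)).
N = √[(1.690×10^-4)(0.652) / ((4π×10⁻⁷)×3.8046×10^-5)] = √(2.3047×10^6) ≈ 1518.1.

N ≈ 1520 turns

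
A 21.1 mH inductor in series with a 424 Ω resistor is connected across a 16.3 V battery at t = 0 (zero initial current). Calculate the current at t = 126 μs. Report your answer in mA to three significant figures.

τ = L/R = 2.110×10^-2/424 = 4.976×10^-5 s; final current I_∞ = ε/R = 16.3/424 = 3.844×10^-2 A.
I(t) = I_∞(1 − e^(−t/τ)) with t/τ = 2.532.
I = (3.844×10^-2)(1 − e^(−2.532)) = 3.539×10^-2 A.

I ≈ 35.4 mA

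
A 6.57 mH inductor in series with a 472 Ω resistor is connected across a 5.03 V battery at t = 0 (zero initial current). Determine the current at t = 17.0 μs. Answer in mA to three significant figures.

I ≈ 7.51 mA

τ = L/R = 6.570×10^-3/472 = 1.392×10^-5 s; final current I_∞ = ε/R = 5.03/472 = 1.066×10^-2 A.
I(t) = I_∞(1 − e^(−t/τ)) with t/τ = 1.221.
I = (1.066×10^-2)(1 − e^(−1.221)) = 7.5147×10^-3 A.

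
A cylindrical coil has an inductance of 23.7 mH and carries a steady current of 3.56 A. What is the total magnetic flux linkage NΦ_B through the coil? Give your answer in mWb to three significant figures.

NΦ_B ≈ 84.4 mWb

From L = NΦ_B/I, the flux linkage is NΦ_B = LI.
NΦ_B = (2.370×10^-2 H)(3.56 A) = 8.437×10^-2 Wb.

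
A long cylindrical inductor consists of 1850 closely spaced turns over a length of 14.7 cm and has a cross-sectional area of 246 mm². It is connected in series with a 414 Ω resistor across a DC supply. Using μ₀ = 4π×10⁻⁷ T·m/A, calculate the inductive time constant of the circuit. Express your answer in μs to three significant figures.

τ ≈ 17.4 μs

A = 246 mm² = 2.460×10^-4 m².
L = μ₀N²A/ℓ = (4π×10⁻⁷)(1850)²(2.460×10^-4)/(0.147) = 7.197×10^-3 H.
τ = L/R = (7.197×10^-3)/(414) = 1.738×10^-5 s.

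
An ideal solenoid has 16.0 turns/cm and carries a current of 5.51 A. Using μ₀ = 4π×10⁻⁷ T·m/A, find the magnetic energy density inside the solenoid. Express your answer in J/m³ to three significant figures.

u ≈ 48.8 J/m³

B = μ₀nI = (4π×10⁻⁷)(1.600×10^3)(5.51) = 1.108×10^-2 T.
u = B²/(2μ₀) = (1.108×10^-2)²/(2×4π×10⁻⁷) = 48.83 J/m³.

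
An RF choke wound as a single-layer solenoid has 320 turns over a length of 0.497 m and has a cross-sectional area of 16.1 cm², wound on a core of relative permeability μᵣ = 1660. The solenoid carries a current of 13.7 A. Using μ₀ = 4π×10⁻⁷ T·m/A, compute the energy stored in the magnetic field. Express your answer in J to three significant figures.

U ≈ 64.9 J

A = 16.1 cm² = 1.610×10^-3 m².
L = μ₀μᵣN²A/ℓ = (4π×10⁻⁷)(1660)(320)²(1.610×10^-3)/(0.497) = 0.692 H.
U = ½LI² = ½(0.692)(13.7)² = 64.94 J.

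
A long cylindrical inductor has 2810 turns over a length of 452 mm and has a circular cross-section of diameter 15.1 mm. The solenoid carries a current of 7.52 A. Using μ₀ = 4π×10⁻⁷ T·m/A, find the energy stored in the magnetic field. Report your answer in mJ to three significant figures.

U ≈ 111 mJ

A = π(d/2)² = π(7.550×10^-3 m)² = 1.791×10^-4 m².
L = μ₀N²A/ℓ = (4π×10⁻⁷)(2810)²(1.791×10^-4)/(0.452) = 3.931×10^-3 H.
U = ½LI² = ½(3.931×10^-3)(7.52)² = 0.1112 J.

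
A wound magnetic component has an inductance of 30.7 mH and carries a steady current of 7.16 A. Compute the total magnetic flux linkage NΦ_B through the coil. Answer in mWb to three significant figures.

From L = NΦ_B/I, the flux linkage is NΦ_B = LI.
NΦ_B = (3.070×10^-2 H)(7.16 A) = 0.2198 Wb.

NΦ_B ≈ 220 mWb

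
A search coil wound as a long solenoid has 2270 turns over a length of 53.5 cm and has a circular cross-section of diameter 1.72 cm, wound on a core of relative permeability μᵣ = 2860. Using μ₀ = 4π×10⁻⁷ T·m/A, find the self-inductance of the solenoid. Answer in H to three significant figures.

A = π(d/2)² = π(8.600×10^-3 m)² = 2.324×10^-4 m².
For a long solenoid, L = μ₀μᵣN²A/ℓ.
L = (4π×10⁻⁷)(2860)(2270)²(2.324×10^-4)/(0.535 m) = 8.043 H.

L ≈ 8.04 H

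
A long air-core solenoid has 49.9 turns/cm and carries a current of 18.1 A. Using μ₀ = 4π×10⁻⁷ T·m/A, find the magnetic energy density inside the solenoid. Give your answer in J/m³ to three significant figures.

B = μ₀nI = (4π×10⁻⁷)(4.990×10^3)(18.1) = 0.113498 T.
u = B²/(2μ₀) = (0.113498)²/(2×4π×10⁻⁷) = 5.126×10^3 J/m³.

u ≈ 5130 J/m³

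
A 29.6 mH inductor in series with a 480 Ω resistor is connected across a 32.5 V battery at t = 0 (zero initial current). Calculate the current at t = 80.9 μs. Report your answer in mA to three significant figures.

τ = L/R = 2.960×10^-2/480 = 6.167×10^-5 s; final current I_∞ = ε/R = 32.5/480 = 6.771×10^-2 A.
I(t) = I_∞(1 − e^(−t/τ)) with t/τ = 1.312.
I = (6.771×10^-2)(1 − e^(−1.312)) = 4.947×10^-2 A.

I ≈ 49.5 mA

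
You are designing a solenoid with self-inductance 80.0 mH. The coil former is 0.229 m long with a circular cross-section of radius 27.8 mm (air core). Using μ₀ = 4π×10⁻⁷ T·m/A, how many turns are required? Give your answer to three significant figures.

N ≈ 2450 turns

A = πr² = π(2.780×10^-2 m)² = 2.428×10^-3 m².
From L = μ₀N²A/ℓ, N = √(Lℓ / (μ₀A)).
N = √[(8.000×10^-2)(0.229) / ((4π×10⁻⁷)×2.428×10^-3)] = √(6.004×10^6) ≈ 2450.4.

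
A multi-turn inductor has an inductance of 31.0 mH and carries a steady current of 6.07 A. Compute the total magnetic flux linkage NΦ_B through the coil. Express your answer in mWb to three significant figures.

NΦ_B ≈ 188 mWb

From L = NΦ_B/I, the flux linkage is NΦ_B = LI.
NΦ_B = (3.100×10^-2 H)(6.07 A) = 0.1882 Wb.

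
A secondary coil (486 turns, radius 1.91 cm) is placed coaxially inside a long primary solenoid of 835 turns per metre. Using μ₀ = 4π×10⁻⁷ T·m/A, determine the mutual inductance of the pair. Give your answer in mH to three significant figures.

The outer solenoid produces a uniform field B₁ = μ₀n₁I₁ across the inner coil,
so the flux linkage is N₂Φ = N₂B₁A₂ = μ₀n₁N₂A₂·I₁, giving M = μ₀n₁N₂A₂.
A₂ = πr² = π(1.910×10^-2 m)² = 1.146×10^-3 m².
M = (4π×10⁻⁷)(835)(486)(1.146×10^-3) = 5.8445×10^-4 H.

M ≈ 0.584 mH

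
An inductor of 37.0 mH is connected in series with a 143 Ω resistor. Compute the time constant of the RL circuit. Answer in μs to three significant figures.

τ = L/R = (3.700×10^-2 H)/(143 Ω) = 2.587×10^-4 s.

τ ≈ 259 μs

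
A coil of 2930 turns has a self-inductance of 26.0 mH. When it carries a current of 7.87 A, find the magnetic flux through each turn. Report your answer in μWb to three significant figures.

From L = NΦ_B/I, the flux per turn is Φ_B = LI/N.
Φ_B = (2.600×10^-2 H)(7.87 A)/2930 = 6.984×10^-5 Wb.

Φ_B ≈ 69.8 μWb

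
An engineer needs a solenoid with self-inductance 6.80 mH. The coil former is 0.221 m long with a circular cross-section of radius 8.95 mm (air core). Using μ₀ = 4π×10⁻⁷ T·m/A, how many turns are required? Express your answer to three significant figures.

N ≈ 2180 turns

A = πr² = π(8.950×10^-3 m)² = 2.516×10^-4 m².
From L = μ₀N²A/ℓ, N = √(Lℓ / (μ₀A)).
N = √[(6.800×10^-3)(0.221) / ((4π×10⁻⁷)×2.516×10^-4)] = √(4.752×10^6) ≈ 2180.0.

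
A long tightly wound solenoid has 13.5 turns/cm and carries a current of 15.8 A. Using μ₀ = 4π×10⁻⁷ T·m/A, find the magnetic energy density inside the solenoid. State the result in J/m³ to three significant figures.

B = μ₀nI = (4π×10⁻⁷)(1.350×10^3)(15.8) = 2.680×10^-2 T.
u = B²/(2μ₀) = (2.680×10^-2)²/(2×4π×10⁻⁷) = 285.9 J/m³.

u ≈ 286 J/m³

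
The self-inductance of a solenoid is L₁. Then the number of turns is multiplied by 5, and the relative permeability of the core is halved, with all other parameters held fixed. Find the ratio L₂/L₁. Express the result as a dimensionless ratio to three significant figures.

L₂/L₁ = 12.5

For a solenoid, L ∝ μᵣN²A/ℓ.
L₂/L₁ = (5)^2 × (0.5) = 12.5.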